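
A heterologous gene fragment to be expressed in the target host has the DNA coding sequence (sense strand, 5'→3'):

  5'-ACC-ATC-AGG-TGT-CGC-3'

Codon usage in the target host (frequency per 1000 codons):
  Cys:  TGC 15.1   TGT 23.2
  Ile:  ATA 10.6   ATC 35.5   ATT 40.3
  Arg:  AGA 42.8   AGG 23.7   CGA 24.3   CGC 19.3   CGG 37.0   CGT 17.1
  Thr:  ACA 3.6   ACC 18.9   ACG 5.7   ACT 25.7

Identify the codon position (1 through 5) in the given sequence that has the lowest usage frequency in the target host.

Codon 1 ACC (Thr): 18.9 per 1000.
Codon 2 ATC (Ile): 35.5 per 1000.
Codon 3 AGG (Arg): 23.7 per 1000.
Codon 4 TGT (Cys): 23.2 per 1000.
Codon 5 CGC (Arg): 19.3 per 1000.
Lowest frequency is 18.9 at codon 1.

1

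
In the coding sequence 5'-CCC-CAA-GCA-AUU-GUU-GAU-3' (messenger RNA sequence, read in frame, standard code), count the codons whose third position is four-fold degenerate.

3

Codon 1 CCC (Pro): third position 4-fold.
Codon 2 CAA (Gln): third position 2-fold.
Codon 3 GCA (Ala): third position 4-fold.
Codon 4 AUU (Ile): third position 3-fold.
Codon 5 GUU (Val): third position 4-fold.
Codon 6 GAU (Asp): third position 2-fold.
Four-fold degenerate third positions: 3.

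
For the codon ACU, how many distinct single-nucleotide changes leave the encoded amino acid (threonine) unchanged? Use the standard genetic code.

Position 1: none → 0 synonymous.
Position 2: none → 0 synonymous.
Position 3: ACC, ACA, ACG → 3 synonymous.
Total: 0 + 0 + 3 = 3.

3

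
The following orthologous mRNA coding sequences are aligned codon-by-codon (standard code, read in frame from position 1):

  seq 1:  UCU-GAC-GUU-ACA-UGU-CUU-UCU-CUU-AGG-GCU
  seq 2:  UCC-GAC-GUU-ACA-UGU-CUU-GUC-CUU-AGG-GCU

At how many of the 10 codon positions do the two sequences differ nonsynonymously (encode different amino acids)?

Codon 1: UCU Ser / UCC Ser — synonymous.
Codon 2: GAC Asp / GAC Asp — identical.
Codon 3: GUU Val / GUU Val — identical.
Codon 4: ACA Thr / ACA Thr — identical.
Codon 5: UGU Cys / UGU Cys — identical.
Codon 6: CUU Leu / CUU Leu — identical.
Codon 7: UCU Ser / GUC Val — nonsynonymous.
Codon 8: CUU Leu / CUU Leu — identical.
Codon 9: AGG Arg / AGG Arg — identical.
Codon 10: GCU Ala / GCU Ala — identical.
Nonsynonymous differences: 1.

1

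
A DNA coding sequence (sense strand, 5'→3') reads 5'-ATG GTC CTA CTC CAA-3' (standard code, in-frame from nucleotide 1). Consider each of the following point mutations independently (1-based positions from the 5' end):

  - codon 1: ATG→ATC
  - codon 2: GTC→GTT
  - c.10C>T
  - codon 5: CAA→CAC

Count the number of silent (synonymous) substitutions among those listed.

Codon 1: ATG (Met) → ATC (Ile) — missense.
Codon 2: GTC (Val) → GTT (Val) — synonymous.
Codon 4: CTC (Leu) → TTC (Phe) — missense.
Codon 5: CAA (Gln) → CAC (His) — missense.
Synonymous: 1 of 4.

1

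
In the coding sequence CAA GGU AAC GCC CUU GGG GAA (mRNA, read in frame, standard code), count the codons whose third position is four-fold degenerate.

Codon 1 CAA (Gln): third position 2-fold.
Codon 2 GGU (Gly): third position 4-fold.
Codon 3 AAC (Asn): third position 2-fold.
Codon 4 GCC (Ala): third position 4-fold.
Codon 5 CUU (Leu): third position 4-fold.
Codon 6 GGG (Gly): third position 4-fold.
Codon 7 GAA (Glu): third position 2-fold.
Four-fold degenerate third positions: 4.

4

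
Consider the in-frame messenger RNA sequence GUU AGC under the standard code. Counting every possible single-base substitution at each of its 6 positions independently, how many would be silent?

4

Codon 1 (GUU, Val): 3 synonymous substitutions.
Codon 2 (AGC, Ser): 1 synonymous substitution.
Total: 3 + 1 = 4.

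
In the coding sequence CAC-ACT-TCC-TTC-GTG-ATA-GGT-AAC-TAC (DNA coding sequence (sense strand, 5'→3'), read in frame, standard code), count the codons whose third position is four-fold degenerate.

Codon 1 CAC (His): third position 2-fold.
Codon 2 ACT (Thr): third position 4-fold.
Codon 3 TCC (Ser): third position 4-fold.
Codon 4 TTC (Phe): third position 2-fold.
Codon 5 GTG (Val): third position 4-fold.
Codon 6 ATA (Ile): third position 3-fold.
Codon 7 GGT (Gly): third position 4-fold.
Codon 8 AAC (Asn): third position 2-fold.
Codon 9 TAC (Tyr): third position 2-fold.
Four-fold degenerate third positions: 4.

4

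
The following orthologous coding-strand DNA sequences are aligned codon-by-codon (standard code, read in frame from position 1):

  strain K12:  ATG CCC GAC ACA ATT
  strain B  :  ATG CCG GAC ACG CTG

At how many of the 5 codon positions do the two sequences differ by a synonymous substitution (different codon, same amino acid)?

2

Codon 1: ATG Met / ATG Met — identical.
Codon 2: CCC Pro / CCG Pro — synonymous.
Codon 3: GAC Asp / GAC Asp — identical.
Codon 4: ACA Thr / ACG Thr — synonymous.
Codon 5: ATT Ile / CTG Leu — nonsynonymous.
Synonymous differences: 2.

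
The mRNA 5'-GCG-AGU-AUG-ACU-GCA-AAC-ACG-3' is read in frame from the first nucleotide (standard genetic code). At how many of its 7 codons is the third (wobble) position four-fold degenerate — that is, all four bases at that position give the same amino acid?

4

Codon 1 GCG (Ala): third position 4-fold.
Codon 2 AGU (Ser): third position 2-fold.
Codon 3 AUG (Met): third position 1-fold.
Codon 4 ACU (Thr): third position 4-fold.
Codon 5 GCA (Ala): third position 4-fold.
Codon 6 AAC (Asn): third position 2-fold.
Codon 7 ACG (Thr): third position 4-fold.
Four-fold degenerate third positions: 4.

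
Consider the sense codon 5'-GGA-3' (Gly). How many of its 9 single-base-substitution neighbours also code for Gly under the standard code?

3

Position 1: none → 0 synonymous.
Position 2: none → 0 synonymous.
Position 3: GGT, GGC, GGG → 3 synonymous.
Total: 0 + 0 + 3 = 3.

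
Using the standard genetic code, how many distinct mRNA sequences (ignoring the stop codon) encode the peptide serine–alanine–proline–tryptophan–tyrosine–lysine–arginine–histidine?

Ser: 6 codons.
Ala: 4 codons.
Pro: 4 codons.
Trp: 1 codon.
Tyr: 2 codons.
Lys: 2 codons.
Arg: 6 codons.
His: 2 codons.
6 × 4 × 4 × 1 × 2 × 2 × 6 × 2 = 4608.

4608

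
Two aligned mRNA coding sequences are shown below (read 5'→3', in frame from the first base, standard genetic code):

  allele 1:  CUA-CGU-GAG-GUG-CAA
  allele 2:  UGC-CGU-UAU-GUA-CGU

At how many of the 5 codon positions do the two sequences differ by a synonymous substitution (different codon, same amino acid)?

Codon 1: CUA Leu / UGC Cys — nonsynonymous.
Codon 2: CGU Arg / CGU Arg — identical.
Codon 3: GAG Glu / UAU Tyr — nonsynonymous.
Codon 4: GUG Val / GUA Val — synonymous.
Codon 5: CAA Gln / CGU Arg — nonsynonymous.
Synonymous differences: 1.

1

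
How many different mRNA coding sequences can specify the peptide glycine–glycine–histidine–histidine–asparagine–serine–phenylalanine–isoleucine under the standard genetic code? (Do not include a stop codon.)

4608

Gly: 4 codons.
Gly: 4 codons.
His: 2 codons.
His: 2 codons.
Asn: 2 codons.
Ser: 6 codons.
Phe: 2 codons.
Ile: 3 codons.
4 × 4 × 2 × 2 × 2 × 6 × 2 × 3 = 4608.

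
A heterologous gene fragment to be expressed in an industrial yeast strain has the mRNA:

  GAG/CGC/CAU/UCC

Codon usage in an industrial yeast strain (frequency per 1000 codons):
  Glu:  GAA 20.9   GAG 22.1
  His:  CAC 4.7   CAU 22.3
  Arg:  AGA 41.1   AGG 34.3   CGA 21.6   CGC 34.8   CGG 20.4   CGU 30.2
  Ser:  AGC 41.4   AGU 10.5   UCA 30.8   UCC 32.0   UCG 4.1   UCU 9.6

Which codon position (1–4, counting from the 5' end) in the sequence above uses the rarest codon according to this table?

1

Codon 1 GAG (Glu): 22.1 per 1000.
Codon 2 CGC (Arg): 34.8 per 1000.
Codon 3 CAU (His): 22.3 per 1000.
Codon 4 UCC (Ser): 32.0 per 1000.
Lowest frequency is 22.1 at codon 1.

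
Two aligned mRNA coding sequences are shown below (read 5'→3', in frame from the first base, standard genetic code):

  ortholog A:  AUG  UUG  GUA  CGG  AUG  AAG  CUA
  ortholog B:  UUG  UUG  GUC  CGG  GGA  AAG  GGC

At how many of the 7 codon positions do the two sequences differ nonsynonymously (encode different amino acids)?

3

Codon 1: AUG Met / UUG Leu — nonsynonymous.
Codon 2: UUG Leu / UUG Leu — identical.
Codon 3: GUA Val / GUC Val — synonymous.
Codon 4: CGG Arg / CGG Arg — identical.
Codon 5: AUG Met / GGA Gly — nonsynonymous.
Codon 6: AAG Lys / AAG Lys — identical.
Codon 7: CUA Leu / GGC Gly — nonsynonymous.
Nonsynonymous differences: 3.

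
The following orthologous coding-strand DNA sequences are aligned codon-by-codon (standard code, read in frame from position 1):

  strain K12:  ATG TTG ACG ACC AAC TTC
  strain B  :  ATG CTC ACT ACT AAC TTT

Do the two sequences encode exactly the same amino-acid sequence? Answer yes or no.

yes

Codon 1: ATG Met / ATG Met — identical.
Codon 2: TTG Leu / CTC Leu — synonymous.
Codon 3: ACG Thr / ACT Thr — synonymous.
Codon 4: ACC Thr / ACT Thr — synonymous.
Codon 5: AAC Asn / AAC Asn — identical.
Codon 6: TTC Phe / TTT Phe — synonymous.
Nonsynonymous differences: 0 → same protein.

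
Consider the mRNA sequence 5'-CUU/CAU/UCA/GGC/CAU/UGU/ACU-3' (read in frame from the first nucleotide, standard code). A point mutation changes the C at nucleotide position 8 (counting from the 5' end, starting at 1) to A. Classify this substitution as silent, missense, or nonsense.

Position 8 falls in codon 3: UCA → Ser.
After the substitution the codon is UAA → Stop.
The new codon is a stop codon, so this is a nonsense mutation.

nonsense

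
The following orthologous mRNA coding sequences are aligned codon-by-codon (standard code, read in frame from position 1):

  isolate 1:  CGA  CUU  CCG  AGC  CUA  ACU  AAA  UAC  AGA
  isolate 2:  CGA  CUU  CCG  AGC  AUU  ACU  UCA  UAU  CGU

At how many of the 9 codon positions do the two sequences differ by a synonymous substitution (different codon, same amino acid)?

2

Codon 1: CGA Arg / CGA Arg — identical.
Codon 2: CUU Leu / CUU Leu — identical.
Codon 3: CCG Pro / CCG Pro — identical.
Codon 4: AGC Ser / AGC Ser — identical.
Codon 5: CUA Leu / AUU Ile — nonsynonymous.
Codon 6: ACU Thr / ACU Thr — identical.
Codon 7: AAA Lys / UCA Ser — nonsynonymous.
Codon 8: UAC Tyr / UAU Tyr — synonymous.
Codon 9: AGA Arg / CGU Arg — synonymous.
Synonymous differences: 2.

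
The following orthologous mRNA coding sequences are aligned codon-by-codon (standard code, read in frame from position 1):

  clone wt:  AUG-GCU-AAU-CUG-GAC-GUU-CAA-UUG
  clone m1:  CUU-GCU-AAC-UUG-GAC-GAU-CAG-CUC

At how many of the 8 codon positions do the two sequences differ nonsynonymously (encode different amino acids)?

2

Codon 1: AUG Met / CUU Leu — nonsynonymous.
Codon 2: GCU Ala / GCU Ala — identical.
Codon 3: AAU Asn / AAC Asn — synonymous.
Codon 4: CUG Leu / UUG Leu — synonymous.
Codon 5: GAC Asp / GAC Asp — identical.
Codon 6: GUU Val / GAU Asp — nonsynonymous.
Codon 7: CAA Gln / CAG Gln — synonymous.
Codon 8: UUG Leu / CUC Leu — synonymous.
Nonsynonymous differences: 2.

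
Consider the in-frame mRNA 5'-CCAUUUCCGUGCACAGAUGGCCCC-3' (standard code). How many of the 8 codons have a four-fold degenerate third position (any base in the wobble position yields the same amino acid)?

Codon 1 CCA (Pro): third position 4-fold.
Codon 2 UUU (Phe): third position 2-fold.
Codon 3 CCG (Pro): third position 4-fold.
Codon 4 UGC (Cys): third position 2-fold.
Codon 5 ACA (Thr): third position 4-fold.
Codon 6 GAU (Asp): third position 2-fold.
Codon 7 GGC (Gly): third position 4-fold.
Codon 8 CCC (Pro): third position 4-fold.
Four-fold degenerate third positions: 5.

5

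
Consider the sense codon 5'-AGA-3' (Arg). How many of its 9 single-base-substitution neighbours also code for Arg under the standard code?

2

Position 1: CGA → 1 synonymous.
Position 2: none → 0 synonymous.
Position 3: AGG → 1 synonymous.
Total: 1 + 0 + 1 = 2.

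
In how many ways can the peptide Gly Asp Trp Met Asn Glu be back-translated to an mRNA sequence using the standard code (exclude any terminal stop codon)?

32

Gly: 4 codons.
Asp: 2 codons.
Trp: 1 codon.
Met: 1 codon.
Asn: 2 codons.
Glu: 2 codons.
4 × 2 × 1 × 1 × 2 × 2 = 32.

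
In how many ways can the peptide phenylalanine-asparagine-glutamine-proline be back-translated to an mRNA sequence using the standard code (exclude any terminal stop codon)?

Phe: 2 codons.
Asn: 2 codons.
Gln: 2 codons.
Pro: 4 codons.
2 × 2 × 2 × 4 = 32.

32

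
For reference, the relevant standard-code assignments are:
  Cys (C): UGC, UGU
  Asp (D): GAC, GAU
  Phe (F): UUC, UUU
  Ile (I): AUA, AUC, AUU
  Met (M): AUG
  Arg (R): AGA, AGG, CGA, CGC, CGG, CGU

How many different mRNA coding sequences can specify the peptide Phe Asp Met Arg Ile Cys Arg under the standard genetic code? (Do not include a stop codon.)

Phe: 2 codons.
Asp: 2 codons.
Met: 1 codon.
Arg: 6 codons.
Ile: 3 codons.
Cys: 2 codons.
Arg: 6 codons.
2 × 2 × 1 × 6 × 3 × 2 × 6 = 864.

864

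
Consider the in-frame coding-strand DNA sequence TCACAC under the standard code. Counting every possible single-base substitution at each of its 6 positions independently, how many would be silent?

4

Codon 1 (TCA, Ser): 3 synonymous substitutions.
Codon 2 (CAC, His): 1 synonymous substitution.
Total: 3 + 1 = 4.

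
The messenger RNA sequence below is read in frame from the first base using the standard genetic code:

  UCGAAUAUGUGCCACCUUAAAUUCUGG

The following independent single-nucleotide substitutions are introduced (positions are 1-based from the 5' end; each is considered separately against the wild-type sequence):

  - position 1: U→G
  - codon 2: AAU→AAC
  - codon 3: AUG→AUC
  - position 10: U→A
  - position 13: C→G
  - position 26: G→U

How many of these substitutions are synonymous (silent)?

1

Codon 1: UCG (Ser) → GCG (Ala) — missense.
Codon 2: AAU (Asn) → AAC (Asn) — synonymous.
Codon 3: AUG (Met) → AUC (Ile) — missense.
Codon 4: UGC (Cys) → AGC (Ser) — missense.
Codon 5: CAC (His) → GAC (Asp) — missense.
Codon 9: UGG (Trp) → UUG (Leu) — missense.
Synonymous: 1 of 6.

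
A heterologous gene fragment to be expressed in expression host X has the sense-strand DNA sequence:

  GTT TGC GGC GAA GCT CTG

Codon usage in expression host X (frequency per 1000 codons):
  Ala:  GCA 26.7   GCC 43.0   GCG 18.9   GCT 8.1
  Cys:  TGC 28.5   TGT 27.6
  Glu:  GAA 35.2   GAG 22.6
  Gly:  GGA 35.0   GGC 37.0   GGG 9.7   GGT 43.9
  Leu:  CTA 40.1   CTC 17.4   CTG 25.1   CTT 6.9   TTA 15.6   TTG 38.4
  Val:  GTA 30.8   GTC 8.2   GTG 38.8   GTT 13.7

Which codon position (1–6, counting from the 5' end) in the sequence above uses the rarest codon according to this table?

5

Codon 1 GTT (Val): 13.7 per 1000.
Codon 2 TGC (Cys): 28.5 per 1000.
Codon 3 GGC (Gly): 37.0 per 1000.
Codon 4 GAA (Glu): 35.2 per 1000.
Codon 5 GCT (Ala): 8.1 per 1000.
Codon 6 CTG (Leu): 25.1 per 1000.
Lowest frequency is 8.1 at codon 5.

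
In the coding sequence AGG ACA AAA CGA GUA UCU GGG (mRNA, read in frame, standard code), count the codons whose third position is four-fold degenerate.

Codon 1 AGG (Arg): third position 2-fold.
Codon 2 ACA (Thr): third position 4-fold.
Codon 3 AAA (Lys): third position 2-fold.
Codon 4 CGA (Arg): third position 4-fold.
Codon 5 GUA (Val): third position 4-fold.
Codon 6 UCU (Ser): third position 4-fold.
Codon 7 GGG (Gly): third position 4-fold.
Four-fold degenerate third positions: 5.

5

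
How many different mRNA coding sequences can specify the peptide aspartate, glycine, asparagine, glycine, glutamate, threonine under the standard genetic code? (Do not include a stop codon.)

Asp: 2 codons.
Gly: 4 codons.
Asn: 2 codons.
Gly: 4 codons.
Glu: 2 codons.
Thr: 4 codons.
2 × 4 × 2 × 4 × 2 × 4 = 512.

512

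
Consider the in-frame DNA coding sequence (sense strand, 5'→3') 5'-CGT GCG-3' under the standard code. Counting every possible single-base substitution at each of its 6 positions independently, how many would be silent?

Codon 1 (CGT, Arg): 3 synonymous substitutions.
Codon 2 (GCG, Ala): 3 synonymous substitutions.
Total: 3 + 3 = 6.

6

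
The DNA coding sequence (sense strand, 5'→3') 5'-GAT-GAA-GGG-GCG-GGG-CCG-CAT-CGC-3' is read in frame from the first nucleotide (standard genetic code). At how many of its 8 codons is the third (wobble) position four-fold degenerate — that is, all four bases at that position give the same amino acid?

5

Codon 1 GAT (Asp): third position 2-fold.
Codon 2 GAA (Glu): third position 2-fold.
Codon 3 GGG (Gly): third position 4-fold.
Codon 4 GCG (Ala): third position 4-fold.
Codon 5 GGG (Gly): third position 4-fold.
Codon 6 CCG (Pro): third position 4-fold.
Codon 7 CAT (His): third position 2-fold.
Codon 8 CGC (Arg): third position 4-fold.
Four-fold degenerate third positions: 5.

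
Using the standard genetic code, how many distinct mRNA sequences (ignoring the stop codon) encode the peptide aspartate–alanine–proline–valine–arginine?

Asp: 2 codons.
Ala: 4 codons.
Pro: 4 codons.
Val: 4 codons.
Arg: 6 codons.
2 × 4 × 4 × 4 × 6 = 768.

768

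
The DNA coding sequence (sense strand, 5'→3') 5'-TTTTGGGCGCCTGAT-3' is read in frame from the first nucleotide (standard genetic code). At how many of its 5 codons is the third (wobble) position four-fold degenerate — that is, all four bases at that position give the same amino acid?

2

Codon 1 TTT (Phe): third position 2-fold.
Codon 2 TGG (Trp): third position 1-fold.
Codon 3 GCG (Ala): third position 4-fold.
Codon 4 CCT (Pro): third position 4-fold.
Codon 5 GAT (Asp): third position 2-fold.
Four-fold degenerate third positions: 2.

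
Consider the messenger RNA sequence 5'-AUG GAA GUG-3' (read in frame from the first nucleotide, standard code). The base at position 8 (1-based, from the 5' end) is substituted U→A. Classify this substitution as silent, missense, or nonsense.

missense

Position 8 falls in codon 3: GUG → Val.
After the substitution the codon is GAG → Glu.
Val ≠ Glu, so this is a missense mutation.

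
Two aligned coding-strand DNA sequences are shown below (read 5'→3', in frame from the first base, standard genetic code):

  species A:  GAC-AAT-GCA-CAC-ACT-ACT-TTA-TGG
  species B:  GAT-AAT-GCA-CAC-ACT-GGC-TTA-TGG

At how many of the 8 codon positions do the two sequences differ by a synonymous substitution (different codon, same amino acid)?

1

Codon 1: GAC Asp / GAT Asp — synonymous.
Codon 2: AAT Asn / AAT Asn — identical.
Codon 3: GCA Ala / GCA Ala — identical.
Codon 4: CAC His / CAC His — identical.
Codon 5: ACT Thr / ACT Thr — identical.
Codon 6: ACT Thr / GGC Gly — nonsynonymous.
Codon 7: TTA Leu / TTA Leu — identical.
Codon 8: TGG Trp / TGG Trp — identical.
Synonymous differences: 1.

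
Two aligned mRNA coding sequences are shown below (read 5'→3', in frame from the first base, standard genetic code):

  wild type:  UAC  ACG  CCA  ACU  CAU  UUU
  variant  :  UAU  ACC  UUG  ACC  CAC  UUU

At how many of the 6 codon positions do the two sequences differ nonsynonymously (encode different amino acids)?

1

Codon 1: UAC Tyr / UAU Tyr — synonymous.
Codon 2: ACG Thr / ACC Thr — synonymous.
Codon 3: CCA Pro / UUG Leu — nonsynonymous.
Codon 4: ACU Thr / ACC Thr — synonymous.
Codon 5: CAU His / CAC His — synonymous.
Codon 6: UUU Phe / UUU Phe — identical.
Nonsynonymous differences: 1.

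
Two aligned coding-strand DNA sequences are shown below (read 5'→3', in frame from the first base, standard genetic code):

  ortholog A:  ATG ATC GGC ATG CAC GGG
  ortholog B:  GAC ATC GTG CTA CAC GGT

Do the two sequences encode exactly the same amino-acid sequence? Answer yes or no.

Codon 1: ATG Met / GAC Asp — nonsynonymous.
Codon 2: ATC Ile / ATC Ile — identical.
Codon 3: GGC Gly / GTG Val — nonsynonymous.
Codon 4: ATG Met / CTA Leu — nonsynonymous.
Codon 5: CAC His / CAC His — identical.
Codon 6: GGG Gly / GGT Gly — synonymous.
Nonsynonymous differences: 3 → different protein.

no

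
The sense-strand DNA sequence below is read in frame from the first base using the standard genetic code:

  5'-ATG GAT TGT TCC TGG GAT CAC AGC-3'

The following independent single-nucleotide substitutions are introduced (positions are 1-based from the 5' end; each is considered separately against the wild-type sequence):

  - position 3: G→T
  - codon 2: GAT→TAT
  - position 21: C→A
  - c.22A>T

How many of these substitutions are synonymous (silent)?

Codon 1: ATG (Met) → ATT (Ile) — missense.
Codon 2: GAT (Asp) → TAT (Tyr) — missense.
Codon 7: CAC (His) → CAA (Gln) — missense.
Codon 8: AGC (Ser) → TGC (Cys) — missense.
Synonymous: 0 of 4.

0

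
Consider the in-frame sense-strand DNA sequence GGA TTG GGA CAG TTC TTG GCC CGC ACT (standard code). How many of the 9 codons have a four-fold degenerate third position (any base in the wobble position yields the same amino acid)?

Codon 1 GGA (Gly): third position 4-fold.
Codon 2 TTG (Leu): third position 2-fold.
Codon 3 GGA (Gly): third position 4-fold.
Codon 4 CAG (Gln): third position 2-fold.
Codon 5 TTC (Phe): third position 2-fold.
Codon 6 TTG (Leu): third position 2-fold.
Codon 7 GCC (Ala): third position 4-fold.
Codon 8 CGC (Arg): third position 4-fold.
Codon 9 ACT (Thr): third position 4-fold.
Four-fold degenerate third positions: 5.

5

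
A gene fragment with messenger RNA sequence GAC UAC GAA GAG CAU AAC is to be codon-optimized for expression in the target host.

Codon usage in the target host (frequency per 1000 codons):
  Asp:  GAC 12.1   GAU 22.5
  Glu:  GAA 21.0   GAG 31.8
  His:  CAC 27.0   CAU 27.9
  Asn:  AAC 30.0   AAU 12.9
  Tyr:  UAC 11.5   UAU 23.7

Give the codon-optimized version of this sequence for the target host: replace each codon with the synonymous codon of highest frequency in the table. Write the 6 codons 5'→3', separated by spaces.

Codon 1 (Asp): best is GAU at 22.5.
Codon 2 (Tyr): best is UAU at 23.7.
Codon 3 (Glu): best is GAG at 31.8.
Codon 4 (Glu): best is GAG at 31.8.
Codon 5 (His): best is CAU at 27.9.
Codon 6 (Asn): best is AAC at 30.0.

GAU UAU GAG GAG CAU AAC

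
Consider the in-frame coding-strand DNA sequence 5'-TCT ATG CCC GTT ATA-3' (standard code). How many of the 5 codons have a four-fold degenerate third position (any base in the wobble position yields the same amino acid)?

Codon 1 TCT (Ser): third position 4-fold.
Codon 2 ATG (Met): third position 1-fold.
Codon 3 CCC (Pro): third position 4-fold.
Codon 4 GTT (Val): third position 4-fold.
Codon 5 ATA (Ile): third position 3-fold.
Four-fold degenerate third positions: 3.

3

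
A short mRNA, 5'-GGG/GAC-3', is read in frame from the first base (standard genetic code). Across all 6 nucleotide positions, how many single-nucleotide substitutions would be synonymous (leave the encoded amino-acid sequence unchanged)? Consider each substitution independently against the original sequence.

Codon 1 (GGG, Gly): 3 synonymous substitutions.
Codon 2 (GAC, Asp): 1 synonymous substitution.
Total: 3 + 1 = 4.

4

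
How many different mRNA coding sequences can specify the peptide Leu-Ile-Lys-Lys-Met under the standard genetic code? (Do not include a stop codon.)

Leu: 6 codons.
Ile: 3 codons.
Lys: 2 codons.
Lys: 2 codons.
Met: 1 codon.
6 × 3 × 2 × 2 × 1 = 72.

72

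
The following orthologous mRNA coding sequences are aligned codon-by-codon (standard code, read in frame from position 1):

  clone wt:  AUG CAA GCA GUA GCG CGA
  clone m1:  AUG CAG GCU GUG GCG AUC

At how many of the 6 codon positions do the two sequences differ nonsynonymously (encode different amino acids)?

Codon 1: AUG Met / AUG Met — identical.
Codon 2: CAA Gln / CAG Gln — synonymous.
Codon 3: GCA Ala / GCU Ala — synonymous.
Codon 4: GUA Val / GUG Val — synonymous.
Codon 5: GCG Ala / GCG Ala — identical.
Codon 6: CGA Arg / AUC Ile — nonsynonymous.
Nonsynonymous differences: 1.

1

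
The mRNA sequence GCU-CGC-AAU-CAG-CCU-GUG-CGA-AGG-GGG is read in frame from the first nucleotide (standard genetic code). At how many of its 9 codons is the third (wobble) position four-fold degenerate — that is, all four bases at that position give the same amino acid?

Codon 1 GCU (Ala): third position 4-fold.
Codon 2 CGC (Arg): third position 4-fold.
Codon 3 AAU (Asn): third position 2-fold.
Codon 4 CAG (Gln): third position 2-fold.
Codon 5 CCU (Pro): third position 4-fold.
Codon 6 GUG (Val): third position 4-fold.
Codon 7 CGA (Arg): third position 4-fold.
Codon 8 AGG (Arg): third position 2-fold.
Codon 9 GGG (Gly): third position 4-fold.
Four-fold degenerate third positions: 6.

6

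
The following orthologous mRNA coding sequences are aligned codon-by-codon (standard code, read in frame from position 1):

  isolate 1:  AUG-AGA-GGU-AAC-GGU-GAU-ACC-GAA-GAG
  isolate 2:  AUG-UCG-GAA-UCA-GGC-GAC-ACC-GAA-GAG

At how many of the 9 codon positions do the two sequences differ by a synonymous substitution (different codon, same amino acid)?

2

Codon 1: AUG Met / AUG Met — identical.
Codon 2: AGA Arg / UCG Ser — nonsynonymous.
Codon 3: GGU Gly / GAA Glu — nonsynonymous.
Codon 4: AAC Asn / UCA Ser — nonsynonymous.
Codon 5: GGU Gly / GGC Gly — synonymous.
Codon 6: GAU Asp / GAC Asp — synonymous.
Codon 7: ACC Thr / ACC Thr — identical.
Codon 8: GAA Glu / GAA Glu — identical.
Codon 9: GAG Glu / GAG Glu — identical.
Synonymous differences: 2.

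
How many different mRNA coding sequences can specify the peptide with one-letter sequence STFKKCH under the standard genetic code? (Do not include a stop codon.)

Ser: 6 codons.
Thr: 4 codons.
Phe: 2 codons.
Lys: 2 codons.
Lys: 2 codons.
Cys: 2 codons.
His: 2 codons.
6 × 4 × 2 × 2 × 2 × 2 × 2 = 768.

768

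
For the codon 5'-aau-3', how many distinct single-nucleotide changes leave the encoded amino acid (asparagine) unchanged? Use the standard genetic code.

Position 1: none → 0 synonymous.
Position 2: none → 0 synonymous.
Position 3: AAC → 1 synonymous.
Total: 0 + 0 + 1 = 1.

1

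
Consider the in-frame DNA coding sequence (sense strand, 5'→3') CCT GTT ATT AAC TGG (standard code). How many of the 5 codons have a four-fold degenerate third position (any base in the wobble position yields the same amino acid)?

Codon 1 CCT (Pro): third position 4-fold.
Codon 2 GTT (Val): third position 4-fold.
Codon 3 ATT (Ile): third position 3-fold.
Codon 4 AAC (Asn): third position 2-fold.
Codon 5 TGG (Trp): third position 1-fold.
Four-fold degenerate third positions: 2.

2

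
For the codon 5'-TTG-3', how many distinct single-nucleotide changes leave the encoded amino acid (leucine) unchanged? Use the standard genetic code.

2

Position 1: CTG → 1 synonymous.
Position 2: none → 0 synonymous.
Position 3: TTA → 1 synonymous.
Total: 1 + 0 + 1 = 2.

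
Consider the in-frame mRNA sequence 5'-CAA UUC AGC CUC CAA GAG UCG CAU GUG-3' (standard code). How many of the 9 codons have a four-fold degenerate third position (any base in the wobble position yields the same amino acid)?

3

Codon 1 CAA (Gln): third position 2-fold.
Codon 2 UUC (Phe): third position 2-fold.
Codon 3 AGC (Ser): third position 2-fold.
Codon 4 CUC (Leu): third position 4-fold.
Codon 5 CAA (Gln): third position 2-fold.
Codon 6 GAG (Glu): third position 2-fold.
Codon 7 UCG (Ser): third position 4-fold.
Codon 8 CAU (His): third position 2-fold.
Codon 9 GUG (Val): third position 4-fold.
Four-fold degenerate third positions: 3.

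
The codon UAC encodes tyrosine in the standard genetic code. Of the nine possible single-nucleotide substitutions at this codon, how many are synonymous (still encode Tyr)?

Position 1: none → 0 synonymous.
Position 2: none → 0 synonymous.
Position 3: UAU → 1 synonymous.
Total: 0 + 0 + 1 = 1.

1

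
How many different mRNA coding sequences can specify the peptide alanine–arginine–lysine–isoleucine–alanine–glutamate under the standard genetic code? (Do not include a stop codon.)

1152

Ala: 4 codons.
Arg: 6 codons.
Lys: 2 codons.
Ile: 3 codons.
Ala: 4 codons.
Glu: 2 codons.
4 × 6 × 2 × 3 × 4 × 2 = 1152.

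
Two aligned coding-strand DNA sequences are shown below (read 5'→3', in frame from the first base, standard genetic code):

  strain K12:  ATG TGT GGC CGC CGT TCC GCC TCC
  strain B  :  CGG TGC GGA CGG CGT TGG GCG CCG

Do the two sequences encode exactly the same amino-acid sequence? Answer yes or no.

no

Codon 1: ATG Met / CGG Arg — nonsynonymous.
Codon 2: TGT Cys / TGC Cys — synonymous.
Codon 3: GGC Gly / GGA Gly — synonymous.
Codon 4: CGC Arg / CGG Arg — synonymous.
Codon 5: CGT Arg / CGT Arg — identical.
Codon 6: TCC Ser / TGG Trp — nonsynonymous.
Codon 7: GCC Ala / GCG Ala — synonymous.
Codon 8: TCC Ser / CCG Pro — nonsynonymous.
Nonsynonymous differences: 3 → different protein.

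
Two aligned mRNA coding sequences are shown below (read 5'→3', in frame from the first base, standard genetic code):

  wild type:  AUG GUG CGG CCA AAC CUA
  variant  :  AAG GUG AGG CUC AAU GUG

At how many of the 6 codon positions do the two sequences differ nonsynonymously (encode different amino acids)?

3

Codon 1: AUG Met / AAG Lys — nonsynonymous.
Codon 2: GUG Val / GUG Val — identical.
Codon 3: CGG Arg / AGG Arg — synonymous.
Codon 4: CCA Pro / CUC Leu — nonsynonymous.
Codon 5: AAC Asn / AAU Asn — synonymous.
Codon 6: CUA Leu / GUG Val — nonsynonymous.
Nonsynonymous differences: 3.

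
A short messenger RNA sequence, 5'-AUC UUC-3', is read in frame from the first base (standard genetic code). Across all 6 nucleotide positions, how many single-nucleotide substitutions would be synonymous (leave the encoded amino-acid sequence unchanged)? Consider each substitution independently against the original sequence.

Codon 1 (AUC, Ile): 2 synonymous substitutions.
Codon 2 (UUC, Phe): 1 synonymous substitution.
Total: 2 + 1 = 3.

3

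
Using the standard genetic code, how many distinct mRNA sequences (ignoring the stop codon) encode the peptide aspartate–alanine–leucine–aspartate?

96

Asp: 2 codons.
Ala: 4 codons.
Leu: 6 codons.
Asp: 2 codons.
2 × 4 × 6 × 2 = 96.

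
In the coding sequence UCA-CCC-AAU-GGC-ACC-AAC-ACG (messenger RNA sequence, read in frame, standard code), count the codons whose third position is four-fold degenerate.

Codon 1 UCA (Ser): third position 4-fold.
Codon 2 CCC (Pro): third position 4-fold.
Codon 3 AAU (Asn): third position 2-fold.
Codon 4 GGC (Gly): third position 4-fold.
Codon 5 ACC (Thr): third position 4-fold.
Codon 6 AAC (Asn): third position 2-fold.
Codon 7 ACG (Thr): third position 4-fold.
Four-fold degenerate third positions: 5.

5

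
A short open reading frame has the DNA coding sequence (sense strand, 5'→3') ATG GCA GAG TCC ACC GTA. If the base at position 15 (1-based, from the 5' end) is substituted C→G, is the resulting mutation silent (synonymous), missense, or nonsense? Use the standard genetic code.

silent

Position 15 falls in codon 5: ACC → Thr.
After the substitution the codon is ACG → Thr.
Both encode Thr, so the change is synonymous.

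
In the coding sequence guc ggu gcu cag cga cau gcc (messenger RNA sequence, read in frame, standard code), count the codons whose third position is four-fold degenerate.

Codon 1 GUC (Val): third position 4-fold.
Codon 2 GGU (Gly): third position 4-fold.
Codon 3 GCU (Ala): third position 4-fold.
Codon 4 CAG (Gln): third position 2-fold.
Codon 5 CGA (Arg): third position 4-fold.
Codon 6 CAU (His): third position 2-fold.
Codon 7 GCC (Ala): third position 4-fold.
Four-fold degenerate third positions: 5.

5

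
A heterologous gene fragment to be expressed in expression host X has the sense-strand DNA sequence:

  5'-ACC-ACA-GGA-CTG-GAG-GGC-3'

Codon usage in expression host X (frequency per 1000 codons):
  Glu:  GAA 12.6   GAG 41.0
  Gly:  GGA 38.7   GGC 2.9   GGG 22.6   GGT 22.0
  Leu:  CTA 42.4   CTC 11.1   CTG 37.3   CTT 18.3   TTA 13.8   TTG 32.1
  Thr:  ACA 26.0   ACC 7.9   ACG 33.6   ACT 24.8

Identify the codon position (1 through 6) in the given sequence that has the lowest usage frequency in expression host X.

Codon 1 ACC (Thr): 7.9 per 1000.
Codon 2 ACA (Thr): 26.0 per 1000.
Codon 3 GGA (Gly): 38.7 per 1000.
Codon 4 CTG (Leu): 37.3 per 1000.
Codon 5 GAG (Glu): 41.0 per 1000.
Codon 6 GGC (Gly): 2.9 per 1000.
Lowest frequency is 2.9 at codon 6.

6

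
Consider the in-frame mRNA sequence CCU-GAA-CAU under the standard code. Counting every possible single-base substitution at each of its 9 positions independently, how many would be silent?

5

Codon 1 (CCU, Pro): 3 synonymous substitutions.
Codon 2 (GAA, Glu): 1 synonymous substitution.
Codon 3 (CAU, His): 1 synonymous substitution.
Total: 3 + 1 + 1 = 5.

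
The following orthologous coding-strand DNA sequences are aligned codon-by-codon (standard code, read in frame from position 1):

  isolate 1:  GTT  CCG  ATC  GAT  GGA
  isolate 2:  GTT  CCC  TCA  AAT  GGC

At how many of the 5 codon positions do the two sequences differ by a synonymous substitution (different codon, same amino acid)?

Codon 1: GTT Val / GTT Val — identical.
Codon 2: CCG Pro / CCC Pro — synonymous.
Codon 3: ATC Ile / TCA Ser — nonsynonymous.
Codon 4: GAT Asp / AAT Asn — nonsynonymous.
Codon 5: GGA Gly / GGC Gly — synonymous.
Synonymous differences: 2.

2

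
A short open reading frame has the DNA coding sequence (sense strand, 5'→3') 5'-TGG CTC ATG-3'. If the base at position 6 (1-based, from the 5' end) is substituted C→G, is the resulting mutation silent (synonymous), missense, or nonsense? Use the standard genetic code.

Position 6 falls in codon 2: CTC → Leu.
After the substitution the codon is CTG → Leu.
Both encode Leu, so the change is synonymous.

silent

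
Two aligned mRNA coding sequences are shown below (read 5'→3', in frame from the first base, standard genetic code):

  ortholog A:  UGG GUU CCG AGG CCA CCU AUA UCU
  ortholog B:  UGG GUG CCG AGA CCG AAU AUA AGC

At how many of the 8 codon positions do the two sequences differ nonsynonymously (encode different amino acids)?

Codon 1: UGG Trp / UGG Trp — identical.
Codon 2: GUU Val / GUG Val — synonymous.
Codon 3: CCG Pro / CCG Pro — identical.
Codon 4: AGG Arg / AGA Arg — synonymous.
Codon 5: CCA Pro / CCG Pro — synonymous.
Codon 6: CCU Pro / AAU Asn — nonsynonymous.
Codon 7: AUA Ile / AUA Ile — identical.
Codon 8: UCU Ser / AGC Ser — synonymous.
Nonsynonymous differences: 1.

1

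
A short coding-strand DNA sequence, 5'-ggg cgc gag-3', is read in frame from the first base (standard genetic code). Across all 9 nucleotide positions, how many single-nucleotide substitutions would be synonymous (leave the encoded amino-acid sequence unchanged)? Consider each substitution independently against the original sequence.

7

Codon 1 (GGG, Gly): 3 synonymous substitutions.
Codon 2 (CGC, Arg): 3 synonymous substitutions.
Codon 3 (GAG, Glu): 1 synonymous substitution.
Total: 3 + 3 + 1 = 7.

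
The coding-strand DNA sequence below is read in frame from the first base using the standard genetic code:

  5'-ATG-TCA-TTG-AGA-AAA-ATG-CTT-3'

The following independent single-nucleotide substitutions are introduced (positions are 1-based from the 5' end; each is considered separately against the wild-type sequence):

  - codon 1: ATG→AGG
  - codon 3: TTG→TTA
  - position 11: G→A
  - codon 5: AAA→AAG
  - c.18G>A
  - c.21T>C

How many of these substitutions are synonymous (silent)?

3

Codon 1: ATG (Met) → AGG (Arg) — missense.
Codon 3: TTG (Leu) → TTA (Leu) — synonymous.
Codon 4: AGA (Arg) → AAA (Lys) — missense.
Codon 5: AAA (Lys) → AAG (Lys) — synonymous.
Codon 6: ATG (Met) → ATA (Ile) — missense.
Codon 7: CTT (Leu) → CTC (Leu) — synonymous.
Synonymous: 3 of 6.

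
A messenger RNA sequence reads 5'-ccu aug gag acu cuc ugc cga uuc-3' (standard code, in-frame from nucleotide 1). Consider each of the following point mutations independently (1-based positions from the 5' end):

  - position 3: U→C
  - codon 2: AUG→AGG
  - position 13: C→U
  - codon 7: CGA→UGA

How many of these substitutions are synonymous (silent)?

Codon 1: CCU (Pro) → CCC (Pro) — synonymous.
Codon 2: AUG (Met) → AGG (Arg) — missense.
Codon 5: CUC (Leu) → UUC (Phe) — missense.
Codon 7: CGA (Arg) → UGA (Stop) — nonsense.
Synonymous: 1 of 4.

1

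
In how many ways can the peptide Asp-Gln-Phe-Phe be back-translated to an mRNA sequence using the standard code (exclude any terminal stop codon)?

16

Asp: 2 codons.
Gln: 2 codons.
Phe: 2 codons.
Phe: 2 codons.
2 × 2 × 2 × 2 = 16.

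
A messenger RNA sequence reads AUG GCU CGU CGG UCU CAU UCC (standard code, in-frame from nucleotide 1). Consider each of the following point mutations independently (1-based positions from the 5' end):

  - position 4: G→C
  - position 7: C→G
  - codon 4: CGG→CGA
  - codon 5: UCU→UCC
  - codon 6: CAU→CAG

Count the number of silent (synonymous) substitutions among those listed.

Codon 2: GCU (Ala) → CCU (Pro) — missense.
Codon 3: CGU (Arg) → GGU (Gly) — missense.
Codon 4: CGG (Arg) → CGA (Arg) — synonymous.
Codon 5: UCU (Ser) → UCC (Ser) — synonymous.
Codon 6: CAU (His) → CAG (Gln) — missense.
Synonymous: 2 of 5.

2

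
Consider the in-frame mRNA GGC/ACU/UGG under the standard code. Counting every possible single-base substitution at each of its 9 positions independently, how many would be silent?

Codon 1 (GGC, Gly): 3 synonymous substitutions.
Codon 2 (ACU, Thr): 3 synonymous substitutions.
Codon 3 (UGG, Trp): 0 synonymous substitutions.
Total: 3 + 3 + 0 = 6.

6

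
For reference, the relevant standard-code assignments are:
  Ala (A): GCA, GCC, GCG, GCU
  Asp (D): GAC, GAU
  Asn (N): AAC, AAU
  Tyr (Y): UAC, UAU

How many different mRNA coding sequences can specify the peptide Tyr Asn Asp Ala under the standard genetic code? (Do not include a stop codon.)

Tyr: 2 codons.
Asn: 2 codons.
Asp: 2 codons.
Ala: 4 codons.
2 × 2 × 2 × 4 = 32.

32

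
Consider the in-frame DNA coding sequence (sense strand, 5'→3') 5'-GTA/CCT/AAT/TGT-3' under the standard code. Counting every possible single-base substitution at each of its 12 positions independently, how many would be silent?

Codon 1 (GTA, Val): 3 synonymous substitutions.
Codon 2 (CCT, Pro): 3 synonymous substitutions.
Codon 3 (AAT, Asn): 1 synonymous substitution.
Codon 4 (TGT, Cys): 1 synonymous substitution.
Total: 3 + 3 + 1 + 1 = 8.

8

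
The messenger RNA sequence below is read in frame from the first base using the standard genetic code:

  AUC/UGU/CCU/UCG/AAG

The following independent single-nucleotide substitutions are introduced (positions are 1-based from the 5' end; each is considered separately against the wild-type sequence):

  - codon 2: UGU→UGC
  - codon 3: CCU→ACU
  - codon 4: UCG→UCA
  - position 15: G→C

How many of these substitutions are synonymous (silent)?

Codon 2: UGU (Cys) → UGC (Cys) — synonymous.
Codon 3: CCU (Pro) → ACU (Thr) — missense.
Codon 4: UCG (Ser) → UCA (Ser) — synonymous.
Codon 5: AAG (Lys) → AAC (Asn) — missense.
Synonymous: 2 of 4.

2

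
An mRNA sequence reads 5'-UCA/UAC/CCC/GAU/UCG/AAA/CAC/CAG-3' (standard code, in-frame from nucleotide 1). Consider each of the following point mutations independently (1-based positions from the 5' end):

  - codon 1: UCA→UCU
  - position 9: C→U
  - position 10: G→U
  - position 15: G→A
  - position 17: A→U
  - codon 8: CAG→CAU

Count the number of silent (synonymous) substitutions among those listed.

Codon 1: UCA (Ser) → UCU (Ser) — synonymous.
Codon 3: CCC (Pro) → CCU (Pro) — synonymous.
Codon 4: GAU (Asp) → UAU (Tyr) — missense.
Codon 5: UCG (Ser) → UCA (Ser) — synonymous.
Codon 6: AAA (Lys) → AUA (Ile) — missense.
Codon 8: CAG (Gln) → CAU (His) — missense.
Synonymous: 3 of 6.

3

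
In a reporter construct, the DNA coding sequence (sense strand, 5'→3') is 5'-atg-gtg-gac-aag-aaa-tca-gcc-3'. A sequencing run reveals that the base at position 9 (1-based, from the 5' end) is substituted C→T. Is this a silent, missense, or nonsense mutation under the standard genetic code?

silent

Position 9 falls in codon 3: GAC → Asp.
After the substitution the codon is GAT → Asp.
Both encode Asp, so the change is synonymous.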